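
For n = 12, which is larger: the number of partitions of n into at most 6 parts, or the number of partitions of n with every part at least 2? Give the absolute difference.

37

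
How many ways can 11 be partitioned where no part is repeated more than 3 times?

38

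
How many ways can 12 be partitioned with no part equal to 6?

66

There are too many to list fully; the first 12 (by largest part) are:
12
11 + 1
10 + 2
10 + 1 + 1
9 + 3
9 + 2 + 1
9 + 1 + 1 + 1
8 + 4
8 + 3 + 1
8 + 2 + 2
8 + 2 + 1 + 1
8 + 1 + 1 + 1 + 1
…and 54 more, for 66 total.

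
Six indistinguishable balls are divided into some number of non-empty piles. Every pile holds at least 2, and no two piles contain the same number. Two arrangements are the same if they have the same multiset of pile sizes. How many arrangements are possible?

Listing the qualifying partitions of 6:
6
4+2
That's 2 in total.

2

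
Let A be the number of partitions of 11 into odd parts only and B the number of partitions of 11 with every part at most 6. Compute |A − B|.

Partitions of 11 into odd parts only: 12.
Partitions of 11 with every part at most 6: 44.
|12 − 44| = 32.

32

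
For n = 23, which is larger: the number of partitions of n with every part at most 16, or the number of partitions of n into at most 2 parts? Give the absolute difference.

1213

Partitions of 23 with every part at most 16: 1225.
Partitions of 23 into at most 2 parts: 12.
|1225 − 12| = 1213.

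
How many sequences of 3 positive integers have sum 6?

10

By stars and bars with positive parts, the count is C(5,2) = 10.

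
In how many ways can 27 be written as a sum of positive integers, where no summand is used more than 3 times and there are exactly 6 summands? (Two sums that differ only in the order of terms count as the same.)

Systematic enumeration (by largest part, then next-largest, …) yields 295.

295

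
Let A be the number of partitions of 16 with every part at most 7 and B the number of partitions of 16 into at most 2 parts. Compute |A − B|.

Partitions of 16 with every part at most 7: 164.
Partitions of 16 into at most 2 parts: 9.
|164 − 9| = 155.

155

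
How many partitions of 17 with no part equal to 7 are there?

Direct enumeration gives 255 partitions.

255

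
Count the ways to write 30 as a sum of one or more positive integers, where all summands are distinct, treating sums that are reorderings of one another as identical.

296

A full systematic count gives 296.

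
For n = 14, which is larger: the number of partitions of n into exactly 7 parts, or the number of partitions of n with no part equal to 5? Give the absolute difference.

90

Partitions of 14 into exactly 7 parts: 15.
Partitions of 14 with no part equal to 5: 105.
|15 − 105| = 90.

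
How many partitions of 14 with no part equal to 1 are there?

34

There are too many to list fully; the first 12 (by largest part) are:
14
12,2
11,3
10,4
10,2,2
9,5
9,3,2
8,6
8,4,2
8,3,3
8,2,2,2
7,7
…and 22 more, for 34 total.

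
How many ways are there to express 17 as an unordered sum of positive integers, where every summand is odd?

38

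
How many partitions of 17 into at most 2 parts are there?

9

The partitions of 17 that satisfy the conditions:
17
16 + 1
15 + 2
14 + 3
13 + 4
12 + 5
11 + 6
10 + 7
9 + 8
Counting gives 9.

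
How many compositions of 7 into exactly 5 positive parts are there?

15

Equivalently, choose which 4 of the 6 gaps become plus signs: C(6,4) = 15.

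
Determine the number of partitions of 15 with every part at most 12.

Counting exhaustively, 172 partitions satisfy the conditions.

172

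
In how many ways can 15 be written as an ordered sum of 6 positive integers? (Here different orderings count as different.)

2002

Place 5 bars in the 14 internal gaps of a row of 15 dots: C(14,5) = 2002.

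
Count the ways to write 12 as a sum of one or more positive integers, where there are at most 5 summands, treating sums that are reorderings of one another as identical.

There are too many to list fully; the first 12 (by largest part) are:
12
11 + 1
10 + 2
10 + 1 + 1
9 + 3
9 + 2 + 1
9 + 1 + 1 + 1
8 + 4
8 + 3 + 1
8 + 2 + 2
8 + 2 + 1 + 1
8 + 1 + 1 + 1 + 1
…and 35 more, for 47 total.

47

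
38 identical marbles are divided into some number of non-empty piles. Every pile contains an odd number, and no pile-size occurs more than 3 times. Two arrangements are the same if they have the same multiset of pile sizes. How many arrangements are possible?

A full systematic count gives 248.

248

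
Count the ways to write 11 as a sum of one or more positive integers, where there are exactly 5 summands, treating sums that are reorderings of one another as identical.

Enumerating:
7 + 1 + 1 + 1 + 1
6 + 2 + 1 + 1 + 1
5 + 3 + 1 + 1 + 1
5 + 2 + 2 + 1 + 1
4 + 4 + 1 + 1 + 1
4 + 3 + 2 + 1 + 1
4 + 2 + 2 + 2 + 1
3 + 3 + 3 + 1 + 1
3 + 3 + 2 + 2 + 1
3 + 2 + 2 + 2 + 2
Counting gives 10.

10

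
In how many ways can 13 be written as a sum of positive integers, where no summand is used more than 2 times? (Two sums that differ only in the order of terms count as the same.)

44

There are too many to list fully; the first 12 (by largest part) are:
13
12,1
11,2
11,1,1
10,3
10,2,1
9,4
9,3,1
9,2,2
9,2,1,1
8,5
8,4,1
…and 32 more, for 44 total.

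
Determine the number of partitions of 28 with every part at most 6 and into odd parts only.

35

A partial list (first 12 by largest part):
5 + 5 + 5 + 5 + 5 + 3
5 + 5 + 5 + 5 + 5 + 1 + 1 + 1
5 + 5 + 5 + 5 + 3 + 3 + 1 + 1
5 + 5 + 5 + 5 + 3 + 1 + 1 + 1 + 1 + 1
5 + 5 + 5 + 5 + 1 + 1 + 1 + 1 + 1 + 1 + 1 + 1
5 + 5 + 5 + 3 + 3 + 3 + 3 + 1
5 + 5 + 5 + 3 + 3 + 3 + 1 + 1 + 1 + 1
5 + 5 + 5 + 3 + 3 + 1 + 1 + 1 + 1 + 1 + 1 + 1
5 + 5 + 5 + 3 + 1 + 1 + 1 + 1 + 1 + 1 + 1 + 1 + 1 + 1
5 + 5 + 5 + 1 + 1 + 1 + 1 + 1 + 1 + 1 + 1 + 1 + 1 + 1 + 1 + 1
5 + 5 + 3 + 3 + 3 + 3 + 3 + 3
5 + 5 + 3 + 3 + 3 + 3 + 3 + 1 + 1 + 1
…and 23 more, for 35 total.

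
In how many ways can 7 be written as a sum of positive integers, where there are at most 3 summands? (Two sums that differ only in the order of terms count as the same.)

They are:
7
6+1
5+2
5+1+1
4+3
4+2+1
3+3+1
3+2+2

8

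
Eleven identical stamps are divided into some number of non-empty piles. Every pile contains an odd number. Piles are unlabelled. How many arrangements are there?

12

Enumerating:
11
9,1,1
7,3,1
7,1,1,1,1
5,5,1
5,3,3
5,3,1,1,1
5,1,1,1,1,1,1
3,3,3,1,1
3,3,1,1,1,1,1
3,1,1,1,1,1,1,1,1
1,1,1,1,1,1,1,1,1,1,1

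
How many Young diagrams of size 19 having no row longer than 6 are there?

Enumerating by decreasing first part gives 235 partitions in all.

235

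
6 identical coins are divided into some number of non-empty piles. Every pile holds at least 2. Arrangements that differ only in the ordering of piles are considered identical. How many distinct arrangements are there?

4

Enumerating:
6
2+4
3+3
2+2+2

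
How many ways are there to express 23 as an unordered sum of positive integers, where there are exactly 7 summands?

Direct enumeration gives 164 partitions.

164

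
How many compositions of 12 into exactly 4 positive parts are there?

165

Equivalently, choose which 3 of the 11 gaps become plus signs: C(11,3) = 165.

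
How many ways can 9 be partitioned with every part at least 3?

The partitions of 9 that satisfy the conditions:
9
6+3
5+4
3+3+3
Counting gives 4.

4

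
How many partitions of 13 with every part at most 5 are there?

57

A partial list (first 12 by largest part):
5,5,3
5,5,2,1
5,5,1,1,1
5,4,4
5,4,3,1
5,4,2,2
5,4,2,1,1
5,4,1,1,1,1
5,3,3,2
5,3,3,1,1
5,3,2,2,1
5,3,2,1,1,1
…and 45 more, for 57 total.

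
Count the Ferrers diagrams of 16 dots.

231

A full systematic count gives 231.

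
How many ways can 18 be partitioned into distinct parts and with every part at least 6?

4

Listing the qualifying partitions of 18:
18
12 + 6
11 + 7
10 + 8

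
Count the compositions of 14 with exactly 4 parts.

286

Place 3 bars in the 13 internal gaps of a row of 14 dots: C(13,3) = 286.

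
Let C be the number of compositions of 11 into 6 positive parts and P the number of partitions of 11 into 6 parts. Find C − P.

245

Compositions: C(10,5) = 252.
Partitions of 11 into exactly 6 parts: 7.
Difference: 252 − 7 = 245.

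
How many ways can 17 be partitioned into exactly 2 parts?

8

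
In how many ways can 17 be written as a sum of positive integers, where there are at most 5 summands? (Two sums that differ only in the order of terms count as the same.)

119

There are 119 such partitions.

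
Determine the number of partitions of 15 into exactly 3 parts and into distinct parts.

The partitions of 15 that satisfy the conditions:
12, 2, 1
11, 3, 1
10, 4, 1
10, 3, 2
9, 5, 1
9, 4, 2
8, 6, 1
8, 5, 2
8, 4, 3
7, 6, 2
7, 5, 3
6, 5, 4

12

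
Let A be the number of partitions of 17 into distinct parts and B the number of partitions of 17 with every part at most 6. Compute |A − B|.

125

Partitions of 17 into distinct parts: 38.
Partitions of 17 with every part at most 6: 163.
|38 − 163| = 125.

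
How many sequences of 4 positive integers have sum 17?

By stars and bars with positive parts, the count is C(16,3) = 560.

560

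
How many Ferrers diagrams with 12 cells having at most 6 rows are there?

A partial list (first 12 by largest part):
12
11, 1
10, 2
10, 1, 1
9, 3
9, 2, 1
9, 1, 1, 1
8, 4
8, 3, 1
8, 2, 2
8, 2, 1, 1
8, 1, 1, 1, 1
…and 46 more, for 58 total.

58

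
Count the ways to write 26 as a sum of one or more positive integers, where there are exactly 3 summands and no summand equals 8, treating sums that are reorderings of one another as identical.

47

There are too many to list fully; the first 12 (by largest part) are:
1 + 1 + 24
1 + 2 + 23
1 + 3 + 22
2 + 2 + 22
1 + 4 + 21
2 + 3 + 21
1 + 5 + 20
2 + 4 + 20
3 + 3 + 20
1 + 6 + 19
2 + 5 + 19
3 + 4 + 19
…and 35 more, for 47 total.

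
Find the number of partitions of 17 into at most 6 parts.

Counting exhaustively, 163 partitions satisfy the conditions.

163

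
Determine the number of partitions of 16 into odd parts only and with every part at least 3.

5

They are:
13 + 3
11 + 5
9 + 7
7 + 3 + 3 + 3
5 + 5 + 3 + 3
Counting gives 5.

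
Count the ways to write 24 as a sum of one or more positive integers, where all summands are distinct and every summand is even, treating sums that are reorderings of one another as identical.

15

Enumerating:
24
22,2
20,4
18,6
18,4,2
16,8
16,6,2
14,10
14,8,2
14,6,4
12,10,2
12,8,4
12,6,4,2
10,8,6
10,8,4,2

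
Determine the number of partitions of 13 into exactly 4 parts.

18

Enumerating:
10+1+1+1
9+2+1+1
8+3+1+1
8+2+2+1
7+4+1+1
7+3+2+1
7+2+2+2
6+5+1+1
6+4+2+1
6+3+3+1
6+3+2+2
5+5+2+1
5+4+3+1
5+4+2+2
5+3+3+2
4+4+4+1
4+4+3+2
4+3+3+3
That's 18 in total.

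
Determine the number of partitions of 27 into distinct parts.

A full systematic count gives 192.

192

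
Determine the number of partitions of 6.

Enumerating:
6
5+1
4+2
4+1+1
3+3
3+2+1
3+1+1+1
2+2+2
2+2+1+1
2+1+1+1+1
1+1+1+1+1+1
That's 11 in total.

11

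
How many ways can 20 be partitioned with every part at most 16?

Systematic enumeration (by largest part, then next-largest, …) yields 620.

620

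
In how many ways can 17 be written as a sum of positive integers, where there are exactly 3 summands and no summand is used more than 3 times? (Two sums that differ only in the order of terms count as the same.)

The partitions of 17 that satisfy the conditions:
15,1,1
14,2,1
13,3,1
13,2,2
12,4,1
12,3,2
11,5,1
11,4,2
11,3,3
10,6,1
10,5,2
10,4,3
9,7,1
9,6,2
9,5,3
9,4,4
8,8,1
8,7,2
8,6,3
8,5,4
7,7,3
7,6,4
7,5,5
6,6,5

24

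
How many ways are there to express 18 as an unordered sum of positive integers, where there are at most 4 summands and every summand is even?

18

Enumerating:
18
16,2
14,4
14,2,2
12,6
12,4,2
12,2,2,2
10,8
10,6,2
10,4,4
10,4,2,2
8,8,2
8,6,4
8,6,2,2
8,4,4,2
6,6,6
6,6,4,2
6,4,4,4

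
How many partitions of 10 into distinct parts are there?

10

The partitions of 10 that satisfy the conditions:
10
9,1
8,2
7,3
7,2,1
6,4
6,3,1
5,4,1
5,3,2
4,3,2,1
That's 10 in total.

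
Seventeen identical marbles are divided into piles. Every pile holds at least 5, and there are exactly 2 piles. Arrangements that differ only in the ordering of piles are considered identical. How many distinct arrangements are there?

Listing the qualifying partitions of 17:
12, 5
11, 6
10, 7
9, 8

4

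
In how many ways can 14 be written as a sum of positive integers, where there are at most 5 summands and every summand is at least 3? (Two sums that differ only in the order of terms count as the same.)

They are:
14
11 + 3
10 + 4
9 + 5
8 + 6
8 + 3 + 3
7 + 7
7 + 4 + 3
6 + 5 + 3
6 + 4 + 4
5 + 5 + 4
5 + 3 + 3 + 3
4 + 4 + 3 + 3
Counting gives 13.

13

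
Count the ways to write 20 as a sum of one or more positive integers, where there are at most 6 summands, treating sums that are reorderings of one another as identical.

282

Direct enumeration gives 282 partitions.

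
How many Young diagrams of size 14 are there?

A full systematic count gives 135.

135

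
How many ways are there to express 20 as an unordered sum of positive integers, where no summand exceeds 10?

530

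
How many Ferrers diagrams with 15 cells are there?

Counting exhaustively, 176 partitions satisfy the conditions.

176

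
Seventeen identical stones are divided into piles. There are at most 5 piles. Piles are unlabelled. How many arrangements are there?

Counting exhaustively, 119 partitions satisfy the conditions.

119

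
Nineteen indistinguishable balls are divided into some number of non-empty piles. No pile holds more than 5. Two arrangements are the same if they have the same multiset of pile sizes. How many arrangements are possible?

164

Counting exhaustively, 164 partitions satisfy the conditions.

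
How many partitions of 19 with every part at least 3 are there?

39

There are too many to list fully; the first 12 (by largest part) are:
19
3,16
4,15
5,14
6,13
3,3,13
7,12
3,4,12
8,11
3,5,11
4,4,11
9,10
…and 27 more, for 39 total.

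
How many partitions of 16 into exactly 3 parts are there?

21

They are:
14, 1, 1
13, 2, 1
12, 3, 1
12, 2, 2
11, 4, 1
11, 3, 2
10, 5, 1
10, 4, 2
10, 3, 3
9, 6, 1
9, 5, 2
9, 4, 3
8, 7, 1
8, 6, 2
8, 5, 3
8, 4, 4
7, 7, 2
7, 6, 3
7, 5, 4
6, 6, 4
6, 5, 5
Counting gives 21.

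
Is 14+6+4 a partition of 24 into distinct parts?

The parts sum to 24, and the condition 'all summands are distinct' holds.

Yes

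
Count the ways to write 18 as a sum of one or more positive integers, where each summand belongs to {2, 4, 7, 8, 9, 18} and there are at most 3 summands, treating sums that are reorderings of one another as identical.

They are:
18
9, 9
9, 7, 2
8, 8, 2
7, 7, 4

5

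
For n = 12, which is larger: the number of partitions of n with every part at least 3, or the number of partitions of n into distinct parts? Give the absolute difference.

6

Partitions of 12 with every part at least 3: 9.
Partitions of 12 into distinct parts: 15.
|9 − 15| = 6.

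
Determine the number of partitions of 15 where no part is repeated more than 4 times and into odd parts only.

The partitions of 15 that satisfy the conditions:
15
13+1+1
11+3+1
11+1+1+1+1
9+5+1
9+3+3
9+3+1+1+1
7+7+1
7+5+3
7+5+1+1+1
7+3+3+1+1
5+5+5
5+5+3+1+1
5+3+3+3+1
5+3+3+1+1+1+1
3+3+3+3+1+1+1

16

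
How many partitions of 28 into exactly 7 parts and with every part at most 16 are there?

417

Enumerating by decreasing first part gives 417 partitions in all.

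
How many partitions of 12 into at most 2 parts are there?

They are:
12
1,11
2,10
3,9
4,8
5,7
6,6
Counting gives 7.

7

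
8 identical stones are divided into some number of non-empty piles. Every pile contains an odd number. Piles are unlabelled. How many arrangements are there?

6

The partitions of 8 that satisfy the conditions:
7, 1
5, 3
5, 1, 1, 1
3, 3, 1, 1
3, 1, 1, 1, 1, 1
1, 1, 1, 1, 1, 1, 1, 1
That's 6 in total.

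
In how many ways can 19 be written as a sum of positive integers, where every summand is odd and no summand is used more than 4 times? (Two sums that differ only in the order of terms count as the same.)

30

A partial list (first 12 by largest part):
19
1+1+17
1+3+15
1+1+1+1+15
1+5+13
3+3+13
1+1+1+3+13
1+7+11
3+5+11
1+1+1+5+11
1+1+3+3+11
1+9+9
…and 18 more, for 30 total.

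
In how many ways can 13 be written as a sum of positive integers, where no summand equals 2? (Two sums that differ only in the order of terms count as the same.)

45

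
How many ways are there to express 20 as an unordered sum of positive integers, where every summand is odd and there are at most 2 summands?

Listing the qualifying partitions of 20:
1,19
3,17
5,15
7,13
9,11
Counting gives 5.

5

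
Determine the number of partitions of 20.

A full systematic count gives 627.

627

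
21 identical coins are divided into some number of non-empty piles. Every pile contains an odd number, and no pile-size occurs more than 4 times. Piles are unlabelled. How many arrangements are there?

41

A partial list (first 12 by largest part):
21
19, 1, 1
17, 3, 1
17, 1, 1, 1, 1
15, 5, 1
15, 3, 3
15, 3, 1, 1, 1
13, 7, 1
13, 5, 3
13, 5, 1, 1, 1
13, 3, 3, 1, 1
11, 9, 1
…and 29 more, for 41 total.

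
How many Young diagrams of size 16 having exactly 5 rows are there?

37

There are too many to list fully; the first 12 (by largest part) are:
12,1,1,1,1
11,2,1,1,1
10,3,1,1,1
10,2,2,1,1
9,4,1,1,1
9,3,2,1,1
9,2,2,2,1
8,5,1,1,1
8,4,2,1,1
8,3,3,1,1
8,3,2,2,1
8,2,2,2,2
…and 25 more, for 37 total.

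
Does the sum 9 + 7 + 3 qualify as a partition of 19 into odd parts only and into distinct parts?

The parts sum to 19, and the condition 'every summand is odd' holds; the condition 'all summands are distinct' holds.

Yes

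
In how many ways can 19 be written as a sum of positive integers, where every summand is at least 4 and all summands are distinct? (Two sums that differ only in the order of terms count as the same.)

They are:
19
15+4
14+5
13+6
12+7
11+8
10+9
10+5+4
9+6+4
8+7+4
8+6+5
Counting gives 11.

11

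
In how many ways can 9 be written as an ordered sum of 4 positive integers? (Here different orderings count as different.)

56

A composition of 9 into 4 positive parts is chosen by placing 3 dividers among the 8 gaps between 9 units: C(8,3) = 56.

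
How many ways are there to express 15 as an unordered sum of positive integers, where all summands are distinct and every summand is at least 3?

Listing the qualifying partitions of 15:
15
12, 3
11, 4
10, 5
9, 6
8, 7
8, 4, 3
7, 5, 3
6, 5, 4
Counting gives 9.

9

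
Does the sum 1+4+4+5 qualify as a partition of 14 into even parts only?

The parts sum to 14, and the condition 'every summand is even' is violated.

No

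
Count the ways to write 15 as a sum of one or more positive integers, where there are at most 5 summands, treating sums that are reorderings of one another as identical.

84

There are 84 such partitions.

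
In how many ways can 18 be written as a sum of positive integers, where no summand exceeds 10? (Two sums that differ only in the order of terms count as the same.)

A full systematic count gives 340.

340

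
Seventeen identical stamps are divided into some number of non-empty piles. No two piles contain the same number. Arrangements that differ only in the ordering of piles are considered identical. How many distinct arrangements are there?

A partial list (first 12 by largest part):
17
16+1
15+2
14+3
14+2+1
13+4
13+3+1
12+5
12+4+1
12+3+2
11+6
11+5+1
…and 26 more, for 38 total.

38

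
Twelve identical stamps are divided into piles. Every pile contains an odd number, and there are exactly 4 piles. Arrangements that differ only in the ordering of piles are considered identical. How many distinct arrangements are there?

Listing the qualifying partitions of 12:
9, 1, 1, 1
7, 3, 1, 1
5, 5, 1, 1
5, 3, 3, 1
3, 3, 3, 3
Counting gives 5.

5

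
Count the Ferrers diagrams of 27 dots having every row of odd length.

192

Counting exhaustively, 192 partitions satisfy the conditions.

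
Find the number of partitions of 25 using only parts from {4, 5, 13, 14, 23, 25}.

4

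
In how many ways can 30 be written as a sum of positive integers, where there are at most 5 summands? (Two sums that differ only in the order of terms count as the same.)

A full systematic count gives 674.

674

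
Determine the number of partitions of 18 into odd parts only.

A partial list (first 12 by largest part):
17+1
15+3
15+1+1+1
13+5
13+3+1+1
13+1+1+1+1+1
11+7
11+5+1+1
11+3+3+1
11+3+1+1+1+1
11+1+1+1+1+1+1+1
9+9
…and 34 more, for 46 total.

46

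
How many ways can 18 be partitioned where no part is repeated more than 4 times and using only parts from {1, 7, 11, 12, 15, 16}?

Enumerating:
16,1,1
15,1,1,1
11,7
7,7,1,1,1,1

4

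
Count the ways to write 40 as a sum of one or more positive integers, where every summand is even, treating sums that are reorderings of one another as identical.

627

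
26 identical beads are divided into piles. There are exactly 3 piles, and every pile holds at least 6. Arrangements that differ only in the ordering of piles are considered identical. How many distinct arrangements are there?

10

Enumerating:
14+6+6
13+7+6
12+8+6
12+7+7
11+9+6
11+8+7
10+10+6
10+9+7
10+8+8
9+9+8
Counting gives 10.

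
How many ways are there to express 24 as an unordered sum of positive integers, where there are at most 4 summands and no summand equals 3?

121

Direct enumeration gives 121 partitions.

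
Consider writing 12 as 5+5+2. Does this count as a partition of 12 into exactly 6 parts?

No

The parts sum to 12, and the condition 'there are exactly 6 summands' is violated.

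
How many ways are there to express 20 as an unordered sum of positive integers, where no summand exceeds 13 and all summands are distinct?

There are too many to list fully; the first 12 (by largest part) are:
13 + 7
13 + 6 + 1
13 + 5 + 2
13 + 4 + 3
13 + 4 + 2 + 1
12 + 8
12 + 7 + 1
12 + 6 + 2
12 + 5 + 3
12 + 5 + 2 + 1
12 + 4 + 3 + 1
11 + 9
…and 38 more, for 50 total.

50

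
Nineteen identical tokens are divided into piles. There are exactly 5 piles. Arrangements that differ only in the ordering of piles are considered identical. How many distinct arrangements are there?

70

A partial list (first 12 by largest part):
1 + 1 + 1 + 1 + 15
1 + 1 + 1 + 2 + 14
1 + 1 + 1 + 3 + 13
1 + 1 + 2 + 2 + 13
1 + 1 + 1 + 4 + 12
1 + 1 + 2 + 3 + 12
1 + 2 + 2 + 2 + 12
1 + 1 + 1 + 5 + 11
1 + 1 + 2 + 4 + 11
1 + 1 + 3 + 3 + 11
1 + 2 + 2 + 3 + 11
2 + 2 + 2 + 2 + 11
…and 58 more, for 70 total.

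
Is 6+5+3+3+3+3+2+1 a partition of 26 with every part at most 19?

The parts sum to 26, and the condition 'no summand exceeds 19' holds.

Yes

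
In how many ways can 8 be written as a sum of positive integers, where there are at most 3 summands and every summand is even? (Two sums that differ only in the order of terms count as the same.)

The partitions of 8 that satisfy the conditions:
8
6,2
4,4
4,2,2
Counting gives 4.

4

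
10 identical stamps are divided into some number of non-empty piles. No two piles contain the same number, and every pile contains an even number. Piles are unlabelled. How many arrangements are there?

They are:
10
8,2
6,4
That's 3 in total.

3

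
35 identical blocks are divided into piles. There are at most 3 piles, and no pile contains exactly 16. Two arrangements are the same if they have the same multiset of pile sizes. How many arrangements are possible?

110

A full systematic count gives 110.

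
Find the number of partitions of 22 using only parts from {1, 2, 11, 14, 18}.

A partial list (first 12 by largest part):
18+2+2
18+2+1+1
18+1+1+1+1
14+2+2+2+2
14+2+2+2+1+1
14+2+2+1+1+1+1
14+2+1+1+1+1+1+1
14+1+1+1+1+1+1+1+1
11+11
11+2+2+2+2+2+1
11+2+2+2+2+1+1+1
11+2+2+2+1+1+1+1+1
…and 15 more, for 27 total.

27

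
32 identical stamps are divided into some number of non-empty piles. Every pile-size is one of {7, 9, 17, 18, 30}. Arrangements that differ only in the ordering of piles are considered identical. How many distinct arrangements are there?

2

Enumerating:
18,7,7
9,9,7,7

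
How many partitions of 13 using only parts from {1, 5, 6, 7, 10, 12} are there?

11

Listing the qualifying partitions of 13:
12 + 1
10 + 1 + 1 + 1
7 + 6
7 + 5 + 1
7 + 1 + 1 + 1 + 1 + 1 + 1
6 + 6 + 1
6 + 5 + 1 + 1
6 + 1 + 1 + 1 + 1 + 1 + 1 + 1
5 + 5 + 1 + 1 + 1
5 + 1 + 1 + 1 + 1 + 1 + 1 + 1 + 1
1 + 1 + 1 + 1 + 1 + 1 + 1 + 1 + 1 + 1 + 1 + 1 + 1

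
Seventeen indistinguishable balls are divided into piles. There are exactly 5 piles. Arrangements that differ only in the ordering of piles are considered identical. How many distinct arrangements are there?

47

There are too many to list fully; the first 12 (by largest part) are:
1,1,1,1,13
1,1,1,2,12
1,1,1,3,11
1,1,2,2,11
1,1,1,4,10
1,1,2,3,10
1,2,2,2,10
1,1,1,5,9
1,1,2,4,9
1,1,3,3,9
1,2,2,3,9
2,2,2,2,9
…and 35 more, for 47 total.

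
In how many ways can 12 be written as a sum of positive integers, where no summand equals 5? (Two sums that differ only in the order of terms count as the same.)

62

A partial list (first 12 by largest part):
12
11+1
10+2
10+1+1
9+3
9+2+1
9+1+1+1
8+4
8+3+1
8+2+2
8+2+1+1
8+1+1+1+1
…and 50 more, for 62 total.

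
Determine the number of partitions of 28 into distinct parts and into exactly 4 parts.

84

Direct enumeration gives 84 partitions.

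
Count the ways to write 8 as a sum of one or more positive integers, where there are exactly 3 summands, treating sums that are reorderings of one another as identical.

They are:
6 + 1 + 1
5 + 2 + 1
4 + 3 + 1
4 + 2 + 2
3 + 3 + 2
Counting gives 5.

5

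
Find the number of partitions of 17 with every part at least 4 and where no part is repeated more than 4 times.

The partitions of 17 that satisfy the conditions:
17
13+4
12+5
11+6
10+7
9+8
9+4+4
8+5+4
7+6+4
7+5+5
6+6+5
5+4+4+4

12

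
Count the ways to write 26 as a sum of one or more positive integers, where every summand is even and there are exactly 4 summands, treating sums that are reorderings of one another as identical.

18

Listing the qualifying partitions of 26:
20,2,2,2
18,4,2,2
16,6,2,2
16,4,4,2
14,8,2,2
14,6,4,2
14,4,4,4
12,10,2,2
12,8,4,2
12,6,6,2
12,6,4,4
10,10,4,2
10,8,6,2
10,8,4,4
10,6,6,4
8,8,8,2
8,8,6,4
8,6,6,6
Counting gives 18.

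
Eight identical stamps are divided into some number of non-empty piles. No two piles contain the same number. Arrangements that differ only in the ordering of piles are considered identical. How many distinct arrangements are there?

6

Listing the qualifying partitions of 8:
8
1 + 7
2 + 6
3 + 5
1 + 2 + 5
1 + 3 + 4
Counting gives 6.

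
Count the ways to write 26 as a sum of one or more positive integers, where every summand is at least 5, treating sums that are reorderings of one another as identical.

36

There are too many to list fully; the first 12 (by largest part) are:
26
5+21
6+20
7+19
8+18
9+17
10+16
5+5+16
11+15
5+6+15
12+14
5+7+14
…and 24 more, for 36 total.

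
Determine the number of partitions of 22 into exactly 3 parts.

A partial list (first 12 by largest part):
20, 1, 1
19, 2, 1
18, 3, 1
18, 2, 2
17, 4, 1
17, 3, 2
16, 5, 1
16, 4, 2
16, 3, 3
15, 6, 1
15, 5, 2
15, 4, 3
…and 28 more, for 40 total.

40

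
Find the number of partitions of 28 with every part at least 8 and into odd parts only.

3

The partitions of 28 that satisfy the conditions:
19+9
17+11
15+13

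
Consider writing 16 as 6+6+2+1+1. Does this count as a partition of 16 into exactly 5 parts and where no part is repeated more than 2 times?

Yes

The parts sum to 16, and the condition 'there are exactly 5 summands' holds; the condition 'no summand is used more than 2 times' holds.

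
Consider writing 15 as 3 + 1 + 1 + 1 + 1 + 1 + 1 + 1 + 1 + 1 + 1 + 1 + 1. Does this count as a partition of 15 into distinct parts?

No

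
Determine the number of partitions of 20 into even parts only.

A partial list (first 12 by largest part):
20
2+18
4+16
2+2+16
6+14
2+4+14
2+2+2+14
8+12
2+6+12
4+4+12
2+2+4+12
2+2+2+2+12
…and 30 more, for 42 total.

42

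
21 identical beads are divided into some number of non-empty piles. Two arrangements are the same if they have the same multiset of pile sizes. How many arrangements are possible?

Enumerating by decreasing first part gives 792 partitions in all.

792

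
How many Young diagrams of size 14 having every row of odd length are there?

Listing the qualifying partitions of 14:
13,1
11,3
11,1,1,1
9,5
9,3,1,1
9,1,1,1,1,1
7,7
7,5,1,1
7,3,3,1
7,3,1,1,1,1
7,1,1,1,1,1,1,1
5,5,3,1
5,5,1,1,1,1
5,3,3,3
5,3,3,1,1,1
5,3,1,1,1,1,1,1
5,1,1,1,1,1,1,1,1,1
3,3,3,3,1,1
3,3,3,1,1,1,1,1
3,3,1,1,1,1,1,1,1,1
3,1,1,1,1,1,1,1,1,1,1,1
1,1,1,1,1,1,1,1,1,1,1,1,1,1

22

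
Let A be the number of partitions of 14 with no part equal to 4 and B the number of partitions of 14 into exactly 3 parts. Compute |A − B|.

77

Partitions of 14 with no part equal to 4: 93.
Partitions of 14 into exactly 3 parts: 16.
|93 − 16| = 77.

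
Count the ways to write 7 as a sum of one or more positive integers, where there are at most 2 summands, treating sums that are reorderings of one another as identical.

4

Enumerating:
7
6,1
5,2
4,3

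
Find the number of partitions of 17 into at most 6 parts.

163

Systematic enumeration (by largest part, then next-largest, …) yields 163.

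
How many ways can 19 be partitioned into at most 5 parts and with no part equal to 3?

There are 100 such partitions.

100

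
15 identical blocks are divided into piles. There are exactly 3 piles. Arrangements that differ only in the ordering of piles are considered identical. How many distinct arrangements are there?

They are:
13, 1, 1
12, 2, 1
11, 3, 1
11, 2, 2
10, 4, 1
10, 3, 2
9, 5, 1
9, 4, 2
9, 3, 3
8, 6, 1
8, 5, 2
8, 4, 3
7, 7, 1
7, 6, 2
7, 5, 3
7, 4, 4
6, 6, 3
6, 5, 4
5, 5, 5
That's 19 in total.

19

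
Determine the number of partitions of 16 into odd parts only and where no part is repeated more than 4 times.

19

Enumerating:
15 + 1
13 + 3
13 + 1 + 1 + 1
11 + 5
11 + 3 + 1 + 1
9 + 7
9 + 5 + 1 + 1
9 + 3 + 3 + 1
9 + 3 + 1 + 1 + 1 + 1
7 + 7 + 1 + 1
7 + 5 + 3 + 1
7 + 5 + 1 + 1 + 1 + 1
7 + 3 + 3 + 3
7 + 3 + 3 + 1 + 1 + 1
5 + 5 + 5 + 1
5 + 5 + 3 + 3
5 + 5 + 3 + 1 + 1 + 1
5 + 3 + 3 + 3 + 1 + 1
3 + 3 + 3 + 3 + 1 + 1 + 1 + 1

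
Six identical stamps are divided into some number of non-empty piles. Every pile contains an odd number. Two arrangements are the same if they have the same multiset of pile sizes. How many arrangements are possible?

The partitions of 6 that satisfy the conditions:
5, 1
3, 3
3, 1, 1, 1
1, 1, 1, 1, 1, 1

4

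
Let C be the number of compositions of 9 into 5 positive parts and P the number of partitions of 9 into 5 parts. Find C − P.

65

Compositions: C(8,4) = 70.
Unordered (partitions into 5 parts): 5.
Difference: 70 − 5 = 65.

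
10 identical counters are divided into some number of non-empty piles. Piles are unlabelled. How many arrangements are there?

There are too many to list fully; the first 12 (by largest part) are:
10
9, 1
8, 2
8, 1, 1
7, 3
7, 2, 1
7, 1, 1, 1
6, 4
6, 3, 1
6, 2, 2
6, 2, 1, 1
6, 1, 1, 1, 1
…and 30 more, for 42 total.

42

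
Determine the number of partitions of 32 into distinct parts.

Systematic enumeration (by largest part, then next-largest, …) yields 390.

390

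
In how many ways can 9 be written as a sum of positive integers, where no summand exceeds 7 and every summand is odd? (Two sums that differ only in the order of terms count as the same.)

7

Listing the qualifying partitions of 9:
7+1+1
5+3+1
5+1+1+1+1
3+3+3
3+3+1+1+1
3+1+1+1+1+1+1
1+1+1+1+1+1+1+1+1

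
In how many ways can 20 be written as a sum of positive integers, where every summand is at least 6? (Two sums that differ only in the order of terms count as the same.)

8

The partitions of 20 that satisfy the conditions:
20
14+6
13+7
12+8
11+9
10+10
8+6+6
7+7+6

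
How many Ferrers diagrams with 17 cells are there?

There are 297 such partitions.

297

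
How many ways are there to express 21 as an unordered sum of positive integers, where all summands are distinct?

A full systematic count gives 76.

76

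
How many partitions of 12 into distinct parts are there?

Listing the qualifying partitions of 12:
12
11,1
10,2
9,3
9,2,1
8,4
8,3,1
7,5
7,4,1
7,3,2
6,5,1
6,4,2
6,3,2,1
5,4,3
5,4,2,1
That's 15 in total.

15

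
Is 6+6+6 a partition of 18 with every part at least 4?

The parts sum to 18, and the condition 'every summand is at least 4' holds.

Yes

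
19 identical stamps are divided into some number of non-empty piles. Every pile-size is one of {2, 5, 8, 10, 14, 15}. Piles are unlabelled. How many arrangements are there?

Listing the qualifying partitions of 19:
15 + 2 + 2
14 + 5
10 + 5 + 2 + 2
8 + 5 + 2 + 2 + 2
5 + 5 + 5 + 2 + 2
5 + 2 + 2 + 2 + 2 + 2 + 2 + 2

6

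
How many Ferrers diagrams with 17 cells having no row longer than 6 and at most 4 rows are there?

10

Enumerating:
6+6+5
6+6+4+1
6+6+3+2
6+5+5+1
6+5+4+2
6+5+3+3
6+4+4+3
5+5+5+2
5+5+4+3
5+4+4+4
That's 10 in total.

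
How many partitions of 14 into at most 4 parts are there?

47

A partial list (first 12 by largest part):
14
13,1
12,2
12,1,1
11,3
11,2,1
11,1,1,1
10,4
10,3,1
10,2,2
10,2,1,1
9,5
…and 35 more, for 47 total.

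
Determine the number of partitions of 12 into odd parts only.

15

They are:
1, 11
3, 9
1, 1, 1, 9
5, 7
1, 1, 3, 7
1, 1, 1, 1, 1, 7
1, 1, 5, 5
1, 3, 3, 5
1, 1, 1, 1, 3, 5
1, 1, 1, 1, 1, 1, 1, 5
3, 3, 3, 3
1, 1, 1, 3, 3, 3
1, 1, 1, 1, 1, 1, 3, 3
1, 1, 1, 1, 1, 1, 1, 1, 1, 3
1, 1, 1, 1, 1, 1, 1, 1, 1, 1, 1, 1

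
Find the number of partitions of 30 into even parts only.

176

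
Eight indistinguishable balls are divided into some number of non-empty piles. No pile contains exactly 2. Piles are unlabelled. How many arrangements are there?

11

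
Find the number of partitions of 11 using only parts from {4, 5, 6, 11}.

2

The partitions of 11 that satisfy the conditions:
11
5+6
Counting gives 2.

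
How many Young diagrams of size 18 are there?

Counting exhaustively, 385 partitions satisfy the conditions.

385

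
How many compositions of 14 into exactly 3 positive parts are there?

78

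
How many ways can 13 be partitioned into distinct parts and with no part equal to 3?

The partitions of 13 that satisfy the conditions:
13
12+1
11+2
10+2+1
9+4
8+5
8+4+1
7+6
7+5+1
7+4+2
6+5+2
6+4+2+1
Counting gives 12.

12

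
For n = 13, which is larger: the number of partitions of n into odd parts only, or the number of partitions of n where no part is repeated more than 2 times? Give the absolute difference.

Partitions of 13 into odd parts only: 18.
Partitions of 13 where no part is repeated more than 2 times: 44.
|18 − 44| = 26.

26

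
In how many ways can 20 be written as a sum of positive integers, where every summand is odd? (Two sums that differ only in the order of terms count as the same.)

There are too many to list fully; the first 12 (by largest part) are:
1 + 19
3 + 17
1 + 1 + 1 + 17
5 + 15
1 + 1 + 3 + 15
1 + 1 + 1 + 1 + 1 + 15
7 + 13
1 + 1 + 5 + 13
1 + 3 + 3 + 13
1 + 1 + 1 + 1 + 3 + 13
1 + 1 + 1 + 1 + 1 + 1 + 1 + 13
9 + 11
…and 52 more, for 64 total.

64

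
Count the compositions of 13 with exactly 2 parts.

Equivalently, choose which 1 of the 12 gaps become plus signs: C(12,1) = 12.

12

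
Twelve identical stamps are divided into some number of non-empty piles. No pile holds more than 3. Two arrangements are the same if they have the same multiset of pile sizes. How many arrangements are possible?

Enumerating:
3, 3, 3, 3
3, 3, 3, 2, 1
3, 3, 3, 1, 1, 1
3, 3, 2, 2, 2
3, 3, 2, 2, 1, 1
3, 3, 2, 1, 1, 1, 1
3, 3, 1, 1, 1, 1, 1, 1
3, 2, 2, 2, 2, 1
3, 2, 2, 2, 1, 1, 1
3, 2, 2, 1, 1, 1, 1, 1
3, 2, 1, 1, 1, 1, 1, 1, 1
3, 1, 1, 1, 1, 1, 1, 1, 1, 1
2, 2, 2, 2, 2, 2
2, 2, 2, 2, 2, 1, 1
2, 2, 2, 2, 1, 1, 1, 1
2, 2, 2, 1, 1, 1, 1, 1, 1
2, 2, 1, 1, 1, 1, 1, 1, 1, 1
2, 1, 1, 1, 1, 1, 1, 1, 1, 1, 1
1, 1, 1, 1, 1, 1, 1, 1, 1, 1, 1, 1
Counting gives 19.

19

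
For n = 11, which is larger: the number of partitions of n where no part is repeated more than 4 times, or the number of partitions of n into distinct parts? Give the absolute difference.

32

Partitions of 11 where no part is repeated more than 4 times: 44.
Partitions of 11 into distinct parts: 12.
|44 − 12| = 32.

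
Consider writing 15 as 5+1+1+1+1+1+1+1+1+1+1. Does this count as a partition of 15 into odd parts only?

The parts sum to 15, and the condition 'every summand is odd' holds.

Yes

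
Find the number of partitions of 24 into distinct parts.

122

A full systematic count gives 122.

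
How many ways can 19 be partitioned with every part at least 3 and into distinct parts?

Listing the qualifying partitions of 19:
19
3, 16
4, 15
5, 14
6, 13
7, 12
3, 4, 12
8, 11
3, 5, 11
9, 10
3, 6, 10
4, 5, 10
3, 7, 9
4, 6, 9
4, 7, 8
5, 6, 8
3, 4, 5, 7

17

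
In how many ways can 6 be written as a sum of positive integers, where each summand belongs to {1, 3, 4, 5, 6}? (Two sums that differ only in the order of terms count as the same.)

6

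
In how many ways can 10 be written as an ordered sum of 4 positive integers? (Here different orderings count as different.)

Place 3 bars in the 9 internal gaps of a row of 10 dots: C(9,3) = 84.

84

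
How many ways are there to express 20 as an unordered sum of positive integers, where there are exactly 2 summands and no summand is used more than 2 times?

10

Enumerating:
19, 1
18, 2
17, 3
16, 4
15, 5
14, 6
13, 7
12, 8
11, 9
10, 10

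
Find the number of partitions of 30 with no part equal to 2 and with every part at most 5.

Systematic enumeration (by largest part, then next-largest, …) yields 134.

134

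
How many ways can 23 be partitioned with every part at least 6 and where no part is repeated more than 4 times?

12

They are:
23
17, 6
16, 7
15, 8
14, 9
13, 10
12, 11
11, 6, 6
10, 7, 6
9, 8, 6
9, 7, 7
8, 8, 7
Counting gives 12.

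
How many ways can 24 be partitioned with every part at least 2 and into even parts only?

77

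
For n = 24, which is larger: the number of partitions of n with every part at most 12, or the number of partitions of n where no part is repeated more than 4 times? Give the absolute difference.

430

Partitions of 24 with every part at most 12: 1380.
Partitions of 24 where no part is repeated more than 4 times: 950.
|1380 − 950| = 430.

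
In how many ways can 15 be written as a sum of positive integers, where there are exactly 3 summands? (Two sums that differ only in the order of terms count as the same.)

19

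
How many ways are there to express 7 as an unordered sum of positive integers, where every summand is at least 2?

4

Enumerating:
7
5+2
4+3
3+2+2
That's 4 in total.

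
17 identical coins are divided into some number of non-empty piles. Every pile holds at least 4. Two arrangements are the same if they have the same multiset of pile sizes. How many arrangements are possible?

They are:
17
4, 13
5, 12
6, 11
7, 10
8, 9
4, 4, 9
4, 5, 8
4, 6, 7
5, 5, 7
5, 6, 6
4, 4, 4, 5

12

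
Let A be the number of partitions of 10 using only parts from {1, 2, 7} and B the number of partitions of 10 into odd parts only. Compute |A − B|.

2

Partitions of 10 using only parts from {1, 2, 7}: 8.
Partitions of 10 into odd parts only: 10.
|8 − 10| = 2.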